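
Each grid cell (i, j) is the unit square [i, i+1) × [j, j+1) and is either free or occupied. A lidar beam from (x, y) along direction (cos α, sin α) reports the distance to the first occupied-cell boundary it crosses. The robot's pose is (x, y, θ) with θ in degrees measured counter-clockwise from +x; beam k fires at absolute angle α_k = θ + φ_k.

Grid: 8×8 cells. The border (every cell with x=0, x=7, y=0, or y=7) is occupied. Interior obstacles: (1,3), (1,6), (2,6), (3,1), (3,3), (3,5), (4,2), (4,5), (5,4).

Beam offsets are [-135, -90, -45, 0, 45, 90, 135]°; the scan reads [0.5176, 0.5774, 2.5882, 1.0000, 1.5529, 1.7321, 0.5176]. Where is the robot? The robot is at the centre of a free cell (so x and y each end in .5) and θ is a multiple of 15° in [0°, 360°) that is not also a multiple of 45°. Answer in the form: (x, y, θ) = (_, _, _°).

(x, y, θ) = (4.5, 3.5, 30°)

The pose lattice has 27·16 = 432 candidates. Test each by forward raycasting.
  (1.5, 1.5, 30°): beam 3 = 1.5529 ≠ 2.5882 ✗
  (6.5, 5.5, 105°): beam 1 = 0.5774 ≠ 0.5176 ✗
  (6.5, 3.5, 75°): beam 1 = 1.0000 ≠ 0.5176 ✗
  (3.5, 6.5, 285°): beam 1 = 0.5774 ≠ 0.5176 ✗
  (6.5, 1.5, 75°): beam 1 = 0.5774 ≠ 0.5176 ✗
  …
  (4.5, 3.5, 30°): r_1=0.5176, r_2=0.5774, r_3=2.5882, r_4=1.0000, r_5=1.5529, r_6=1.7321, r_7=0.5176 — all match ✓
Unique over the lattice → pose = (4.5, 3.5, 30°).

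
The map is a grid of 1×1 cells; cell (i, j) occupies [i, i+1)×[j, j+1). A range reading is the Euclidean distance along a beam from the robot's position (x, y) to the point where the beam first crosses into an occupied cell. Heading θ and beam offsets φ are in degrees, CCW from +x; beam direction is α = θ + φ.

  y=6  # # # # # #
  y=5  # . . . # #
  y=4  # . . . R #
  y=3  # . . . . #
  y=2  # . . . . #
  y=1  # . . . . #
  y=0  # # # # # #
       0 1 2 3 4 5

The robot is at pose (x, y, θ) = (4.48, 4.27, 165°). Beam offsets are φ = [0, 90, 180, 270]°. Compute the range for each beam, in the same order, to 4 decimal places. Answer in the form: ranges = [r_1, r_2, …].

beam 1: φ=0°, α=165°
  d=(-0.9659,0.2588)  start (4,4)  tX=0.4969 tY=2.8205  stride 1/|dx|=1.0353 1/|dy|=3.8637
    cross x-line → (3,4), t=0.4969
    cross x-line → (2,4), t=1.5322
    cross x-line → (1,4), t=2.5675
    cross y-line → (1,5), t=2.8205
    cross x-line → (0,5), t=3.6028 (wall)
  → r_1 = 3.6028
beam 2: φ=90°, α=255°
  d=(-0.2588,-0.9659)  start (4,4)  tX=1.8546 tY=0.2795  stride 1/|dx|=3.8637 1/|dy|=1.0353
    cross y-line → (4,3), t=0.2795
    cross y-line → (4,2), t=1.3148
    cross x-line → (3,2), t=1.8546
    cross y-line → (3,1), t=2.3501
    cross y-line → (3,0), t=3.3854 (wall)
  → r_2 = 3.3854
beam 3: φ=180°, α=345°
  d=(0.9659,-0.2588)  start (4,4)  tX=0.5383 tY=1.0432  stride 1/|dx|=1.0353 1/|dy|=3.8637
    cross x-line → (5,4), t=0.5383 (wall)
  → r_3 = 0.5383
beam 4: φ=270°, α=75°
  d=(0.2588,0.9659)  start (4,4)  tX=2.0091 tY=0.7558  stride 1/|dx|=3.8637 1/|dy|=1.0353
    cross y-line → (4,5), t=0.7558 (wall)
  → r_4 = 0.7558

ranges = [3.6028, 3.3854, 0.5383, 0.7558]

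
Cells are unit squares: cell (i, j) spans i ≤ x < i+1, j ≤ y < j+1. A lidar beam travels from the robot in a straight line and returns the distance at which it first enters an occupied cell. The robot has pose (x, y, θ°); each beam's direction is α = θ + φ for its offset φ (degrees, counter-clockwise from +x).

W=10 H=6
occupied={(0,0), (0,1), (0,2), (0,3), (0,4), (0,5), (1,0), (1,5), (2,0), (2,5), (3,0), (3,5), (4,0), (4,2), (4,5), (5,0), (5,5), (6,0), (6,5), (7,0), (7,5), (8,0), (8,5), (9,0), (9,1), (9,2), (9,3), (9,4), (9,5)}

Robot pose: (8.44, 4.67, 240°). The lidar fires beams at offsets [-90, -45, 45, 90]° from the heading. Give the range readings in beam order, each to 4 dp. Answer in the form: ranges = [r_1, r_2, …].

beam 1: φ=-90°, α=150°
  cosα=-0.8660 sinα=0.5000 | (8,4) | tMaxX 0.5081 tMaxY 0.6600 | tΔX 1.1547 tΔY 2.0000
    t=0.5081 [x] (7,4)
    t=0.6600 [y] (7,5) — stop
  → r_1 = 0.6600
beam 2: φ=-45°, α=195°
  cosα=-0.9659 sinα=-0.2588 | (8,4) | tMaxX 0.4555 tMaxY 2.5887 | tΔX 1.0353 tΔY 3.8637
    t=0.4555 [x] (7,4)
    t=1.4908 [x] (6,4)
    t=2.5261 [x] (5,4)
    t=2.5887 [y] (5,3)
    t=3.5614 [x] (4,3)
    t=4.5966 [x] (3,3)
    t=5.6319 [x] (2,3)
    t=6.4524 [y] (2,2)
    t=6.6672 [x] (1,2)
    t=7.7025 [x] (0,2) — stop
  → r_2 = 7.7025
beam 3: φ=45°, α=285°
  cosα=0.2588 sinα=-0.9659 | (8,4) | tMaxX 2.1637 tMaxY 0.6936 | tΔX 3.8637 tΔY 1.0353
    t=0.6936 [y] (8,3)
    t=1.7289 [y] (8,2)
    t=2.1637 [x] (9,2) — stop
  → r_3 = 2.1637
beam 4: φ=90°, α=330°
  cosα=0.8660 sinα=-0.5000 | (8,4) | tMaxX 0.6466 tMaxY 1.3400 | tΔX 1.1547 tΔY 2.0000
    t=0.6466 [x] (9,4) — stop
  → r_4 = 0.6466

ranges = [0.6600, 7.7025, 2.1637, 0.6466]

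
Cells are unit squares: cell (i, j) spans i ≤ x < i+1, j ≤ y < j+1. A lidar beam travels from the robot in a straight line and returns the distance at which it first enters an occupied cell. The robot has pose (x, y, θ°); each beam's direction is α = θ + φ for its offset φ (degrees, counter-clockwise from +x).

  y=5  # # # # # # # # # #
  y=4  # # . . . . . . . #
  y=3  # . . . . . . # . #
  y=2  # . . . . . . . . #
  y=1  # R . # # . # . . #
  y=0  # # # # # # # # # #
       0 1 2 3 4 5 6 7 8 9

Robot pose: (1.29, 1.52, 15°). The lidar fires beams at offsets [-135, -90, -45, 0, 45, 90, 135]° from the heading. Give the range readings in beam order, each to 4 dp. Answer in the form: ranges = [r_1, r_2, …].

beam 1: φ=-135°, α=240°
  dir = (cos 240°, sin 240°) = (-0.5000, -0.8660); from cell (1,1)
  next x-line at t=0.5800, next y-line at t=0.6004; Δt_x=2.0000, Δt_y=1.1547
    x: enter (0,1) at t=0.5800 ← occupied
  → r_1 = 0.5800
beam 2: φ=-90°, α=285°
  dir = (cos 285°, sin 285°) = (0.2588, -0.9659); from cell (1,1)
  next x-line at t=2.7432, next y-line at t=0.5383; Δt_x=3.8637, Δt_y=1.0353
    y: enter (1,0) at t=0.5383 ← occupied
  → r_2 = 0.5383
beam 3: φ=-45°, α=330°
  dir = (cos 330°, sin 330°) = (0.8660, -0.5000); from cell (1,1)
  next x-line at t=0.8198, next y-line at t=1.0400; Δt_x=1.1547, Δt_y=2.0000
    x: enter (2,1) at t=0.8198
    y: enter (2,0) at t=1.0400 ← occupied
  → r_3 = 1.0400
beam 4: φ=0°, α=15°
  dir = (cos 15°, sin 15°) = (0.9659, 0.2588); from cell (1,1)
  next x-line at t=0.7350, next y-line at t=1.8546; Δt_x=1.0353, Δt_y=3.8637
    x: enter (2,1) at t=0.7350
    x: enter (3,1) at t=1.7703 ← occupied
  → r_4 = 1.7703
beam 5: φ=45°, α=60°
  dir = (cos 60°, sin 60°) = (0.5000, 0.8660); from cell (1,1)
  next x-line at t=1.4200, next y-line at t=0.5543; Δt_x=2.0000, Δt_y=1.1547
    y: enter (1,2) at t=0.5543
    x: enter (2,2) at t=1.4200
    y: enter (2,3) at t=1.7090
    y: enter (2,4) at t=2.8637
    x: enter (3,4) at t=3.4200
    y: enter (3,5) at t=4.0184 ← occupied
  → r_5 = 4.0184
beam 6: φ=90°, α=105°
  dir = (cos 105°, sin 105°) = (-0.2588, 0.9659); from cell (1,1)
  next x-line at t=1.1205, next y-line at t=0.4969; Δt_x=3.8637, Δt_y=1.0353
    y: enter (1,2) at t=0.4969
    x: enter (0,2) at t=1.1205 ← occupied
  → r_6 = 1.1205
beam 7: φ=135°, α=150°
  dir = (cos 150°, sin 150°) = (-0.8660, 0.5000); from cell (1,1)
  next x-line at t=0.3349, next y-line at t=0.9600; Δt_x=1.1547, Δt_y=2.0000
    x: enter (0,1) at t=0.3349 ← occupied
  → r_7 = 0.3349

ranges = [0.5800, 0.5383, 1.0400, 1.7703, 4.0184, 1.1205, 0.3349]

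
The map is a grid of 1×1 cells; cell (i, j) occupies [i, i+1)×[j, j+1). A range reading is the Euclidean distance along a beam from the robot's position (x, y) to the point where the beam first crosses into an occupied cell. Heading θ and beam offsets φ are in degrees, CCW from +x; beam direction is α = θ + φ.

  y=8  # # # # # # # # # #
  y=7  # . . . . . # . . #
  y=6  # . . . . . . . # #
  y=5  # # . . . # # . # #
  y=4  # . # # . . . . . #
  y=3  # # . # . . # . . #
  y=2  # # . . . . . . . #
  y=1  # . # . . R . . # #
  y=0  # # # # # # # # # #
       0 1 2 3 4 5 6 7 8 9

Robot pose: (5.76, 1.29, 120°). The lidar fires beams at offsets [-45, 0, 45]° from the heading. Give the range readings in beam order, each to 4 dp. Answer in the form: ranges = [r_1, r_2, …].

ranges = [1.7703, 3.5200, 3.8926]

beam 1: φ=-45°, α=75°
  d=(0.2588,0.9659)  start (5,1)  tX=0.9273 tY=0.7350  stride 1/|dx|=3.8637 1/|dy|=1.0353
    cross y-line → (5,2), t=0.7350
    cross x-line → (6,2), t=0.9273
    cross y-line → (6,3), t=1.7703 (wall)
  → r_1 = 1.7703
beam 2: φ=0°, α=120°
  d=(-0.5000,0.8660)  start (5,1)  tX=1.5200 tY=0.8198  stride 1/|dx|=2.0000 1/|dy|=1.1547
    cross y-line → (5,2), t=0.8198
    cross x-line → (4,2), t=1.5200
    cross y-line → (4,3), t=1.9745
    cross y-line → (4,4), t=3.1292
    cross x-line → (3,4), t=3.5200 (wall)
  → r_2 = 3.5200
beam 3: φ=45°, α=165°
  d=(-0.9659,0.2588)  start (5,1)  tX=0.7868 tY=2.7432  stride 1/|dx|=1.0353 1/|dy|=3.8637
    cross x-line → (4,1), t=0.7868
    cross x-line → (3,1), t=1.8221
    cross y-line → (3,2), t=2.7432
    cross x-line → (2,2), t=2.8574
    cross x-line → (1,2), t=3.8926 (wall)
  → r_3 = 3.8926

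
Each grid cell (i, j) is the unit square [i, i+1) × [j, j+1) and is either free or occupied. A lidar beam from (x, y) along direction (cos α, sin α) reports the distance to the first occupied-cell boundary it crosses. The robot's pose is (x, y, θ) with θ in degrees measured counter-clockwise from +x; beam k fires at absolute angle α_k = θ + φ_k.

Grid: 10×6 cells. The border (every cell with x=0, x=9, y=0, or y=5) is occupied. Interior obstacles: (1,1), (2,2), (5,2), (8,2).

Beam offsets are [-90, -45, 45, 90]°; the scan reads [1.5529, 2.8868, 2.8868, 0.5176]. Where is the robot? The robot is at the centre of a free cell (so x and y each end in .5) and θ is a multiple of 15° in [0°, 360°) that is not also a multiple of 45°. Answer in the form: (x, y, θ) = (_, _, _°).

The pose lattice has 28·16 = 448 candidates. Test each by forward raycasting.
  (7.5, 1.5, 150°): beam 1 = 1.0000 ≠ 1.5529 ✗
  (4.5, 4.5, 210°): beam 1 = 0.5774 ≠ 1.5529 ✗
  (1.5, 4.5, 150°): beam 1 = 0.5774 ≠ 1.5529 ✗
  (2.5, 4.5, 300°): beam 1 = 1.7321 ≠ 1.5529 ✗
  (7.5, 1.5, 330°): beam 1 = 0.5774 ≠ 1.5529 ✗
  …
  (6.5, 2.5, 75°): r_1=1.5529, r_2=2.8868, r_3=2.8868, r_4=0.5176 — all match ✓
No second candidate reproduces the full scan.

(x, y, θ) = (6.5, 2.5, 75°)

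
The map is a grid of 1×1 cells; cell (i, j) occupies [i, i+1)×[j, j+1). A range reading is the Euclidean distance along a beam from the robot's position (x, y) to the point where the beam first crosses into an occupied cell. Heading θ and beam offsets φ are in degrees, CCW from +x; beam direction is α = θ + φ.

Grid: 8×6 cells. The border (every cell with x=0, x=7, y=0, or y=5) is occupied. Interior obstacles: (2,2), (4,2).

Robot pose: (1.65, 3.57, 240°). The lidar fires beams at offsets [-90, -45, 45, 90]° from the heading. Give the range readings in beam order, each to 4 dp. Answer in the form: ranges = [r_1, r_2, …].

ranges = [0.7506, 0.6729, 1.3523, 1.1400]

beam 1: φ=-90°, α=150°
  cosα=-0.8660 sinα=0.5000 | (1,3) | tMaxX 0.7506 tMaxY 0.8600 | tΔX 1.1547 tΔY 2.0000
    t=0.7506 [x] (0,3) — stop
  → r_1 = 0.7506
beam 2: φ=-45°, α=195°
  cosα=-0.9659 sinα=-0.2588 | (1,3) | tMaxX 0.6729 tMaxY 2.2023 | tΔX 1.0353 tΔY 3.8637
    t=0.6729 [x] (0,3) — stop
  → r_2 = 0.6729
beam 3: φ=45°, α=285°
  cosα=0.2588 sinα=-0.9659 | (1,3) | tMaxX 1.3523 tMaxY 0.5901 | tΔX 3.8637 tΔY 1.0353
    t=0.5901 [y] (1,2)
    t=1.3523 [x] (2,2) — stop
  → r_3 = 1.3523
beam 4: φ=90°, α=330°
  cosα=0.8660 sinα=-0.5000 | (1,3) | tMaxX 0.4041 tMaxY 1.1400 | tΔX 1.1547 tΔY 2.0000
    t=0.4041 [x] (2,3)
    t=1.1400 [y] (2,2) — stop
  → r_4 = 1.1400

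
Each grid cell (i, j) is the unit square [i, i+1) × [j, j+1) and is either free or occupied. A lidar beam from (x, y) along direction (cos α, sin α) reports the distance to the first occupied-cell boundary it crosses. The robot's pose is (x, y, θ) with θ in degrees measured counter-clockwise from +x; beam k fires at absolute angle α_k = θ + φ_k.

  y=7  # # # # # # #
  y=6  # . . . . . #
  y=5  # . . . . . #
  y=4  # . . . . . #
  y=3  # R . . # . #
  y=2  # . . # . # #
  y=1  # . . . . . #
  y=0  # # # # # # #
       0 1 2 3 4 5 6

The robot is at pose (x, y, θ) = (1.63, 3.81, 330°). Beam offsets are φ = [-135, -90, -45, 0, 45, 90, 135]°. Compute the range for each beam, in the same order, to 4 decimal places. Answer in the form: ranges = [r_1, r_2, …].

beam 1: φ=-135°, α=195°
  direction (-0.9659, -0.2588); cell (1,3); t to first gridline: x 0.6522, y 3.1296 (then +1.0353 / +3.8637)
    (0,3) via x @ 0.6522  # hit
  → r_1 = 0.6522
beam 2: φ=-90°, α=240°
  direction (-0.5000, -0.8660); cell (1,3); t to first gridline: x 1.2600, y 0.9353 (then +2.0000 / +1.1547)
    (1,2) via y @ 0.9353
    (0,2) via x @ 1.2600  # hit
  → r_2 = 1.2600
beam 3: φ=-45°, α=285°
  direction (0.2588, -0.9659); cell (1,3); t to first gridline: x 1.4296, y 0.8386 (then +3.8637 / +1.0353)
    (1,2) via y @ 0.8386
    (2,2) via x @ 1.4296
    (2,1) via y @ 1.8738
    (2,0) via y @ 2.9091  # hit
  → r_3 = 2.9091
beam 4: φ=0°, α=330°
  direction (0.8660, -0.5000); cell (1,3); t to first gridline: x 0.4272, y 1.6200 (then +1.1547 / +2.0000)
    (2,3) via x @ 0.4272
    (3,3) via x @ 1.5819
    (3,2) via y @ 1.6200  # hit
  → r_4 = 1.6200
beam 5: φ=45°, α=15°
  direction (0.9659, 0.2588); cell (1,3); t to first gridline: x 0.3831, y 0.7341 (then +1.0353 / +3.8637)
    (2,3) via x @ 0.3831
    (2,4) via y @ 0.7341
    (3,4) via x @ 1.4183
    (4,4) via x @ 2.4536
    (5,4) via x @ 3.4889
    (6,4) via x @ 4.5242  # hit
  → r_5 = 4.5242
beam 6: φ=90°, α=60°
  direction (0.5000, 0.8660); cell (1,3); t to first gridline: x 0.7400, y 0.2194 (then +2.0000 / +1.1547)
    (1,4) via y @ 0.2194
    (2,4) via x @ 0.7400
    (2,5) via y @ 1.3741
    (2,6) via y @ 2.5288
    (3,6) via x @ 2.7400
    (3,7) via y @ 3.6835  # hit
  → r_6 = 3.6835
beam 7: φ=135°, α=105°
  direction (-0.2588, 0.9659); cell (1,3); t to first gridline: x 2.4341, y 0.1967 (then +3.8637 / +1.0353)
    (1,4) via y @ 0.1967
    (1,5) via y @ 1.2320
    (1,6) via y @ 2.2673
    (0,6) via x @ 2.4341  # hit
  → r_7 = 2.4341

ranges = [0.6522, 1.2600, 2.9091, 1.6200, 4.5242, 3.6835, 2.4341]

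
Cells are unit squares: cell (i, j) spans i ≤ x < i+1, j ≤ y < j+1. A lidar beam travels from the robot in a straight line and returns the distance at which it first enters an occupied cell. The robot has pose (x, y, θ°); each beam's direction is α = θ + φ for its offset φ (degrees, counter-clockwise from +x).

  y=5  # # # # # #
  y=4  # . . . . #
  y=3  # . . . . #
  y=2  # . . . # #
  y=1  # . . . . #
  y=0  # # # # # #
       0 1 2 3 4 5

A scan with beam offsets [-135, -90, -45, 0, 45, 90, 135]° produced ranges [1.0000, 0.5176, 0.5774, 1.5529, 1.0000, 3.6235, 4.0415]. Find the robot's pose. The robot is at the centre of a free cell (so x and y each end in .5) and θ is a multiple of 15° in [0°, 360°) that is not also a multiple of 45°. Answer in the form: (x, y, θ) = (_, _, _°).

(x, y, θ) = (3.5, 1.5, 345°)

Enumerate (i+0.5, j+0.5, θ) over the 15 free cells and 16 admissible headings. For each, cast all 7 beams and compare to the given ranges.
  (2.5, 2.5, 15°): beam 1 = 1.7321 ≠ 1.0000 ✗
  (2.5, 3.5, 60°): beam 1 = 2.5882 ≠ 1.0000 ✗
  (2.5, 1.5, 330°): beam 1 = 1.5529 ≠ 1.0000 ✗
  …
  (3.5, 1.5, 345°): r_1=1.0000, r_2=0.5176, r_3=0.5774, r_4=1.5529, r_5=1.0000, r_6=3.6235, r_7=4.0415 — all match ✓
Unique over the lattice → pose = (3.5, 1.5, 345°).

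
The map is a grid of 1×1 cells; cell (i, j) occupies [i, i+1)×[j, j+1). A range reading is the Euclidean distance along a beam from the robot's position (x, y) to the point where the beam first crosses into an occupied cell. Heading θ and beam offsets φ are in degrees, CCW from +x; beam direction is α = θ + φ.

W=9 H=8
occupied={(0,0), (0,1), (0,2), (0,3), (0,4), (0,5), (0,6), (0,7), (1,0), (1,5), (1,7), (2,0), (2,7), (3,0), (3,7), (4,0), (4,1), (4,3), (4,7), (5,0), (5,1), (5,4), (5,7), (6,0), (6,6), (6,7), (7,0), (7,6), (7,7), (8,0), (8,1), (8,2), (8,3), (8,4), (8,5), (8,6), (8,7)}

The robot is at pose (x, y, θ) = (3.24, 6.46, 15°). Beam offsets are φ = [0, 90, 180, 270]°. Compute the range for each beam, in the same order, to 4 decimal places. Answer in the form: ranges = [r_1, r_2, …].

ranges = [2.0864, 0.5590, 1.7773, 2.9364]

beam 1: φ=0°, α=15°
  direction (0.9659, 0.2588); cell (3,6); t to first gridline: x 0.7868, y 2.0864 (then +1.0353 / +3.8637)
    (4,6) via x @ 0.7868
    (5,6) via x @ 1.8221
    (5,7) via y @ 2.0864  # hit
  → r_1 = 2.0864
beam 2: φ=90°, α=105°
  direction (-0.2588, 0.9659); cell (3,6); t to first gridline: x 0.9273, y 0.5590 (then +3.8637 / +1.0353)
    (3,7) via y @ 0.5590  # hit
  → r_2 = 0.5590
beam 3: φ=180°, α=195°
  direction (-0.9659, -0.2588); cell (3,6); t to first gridline: x 0.2485, y 1.7773 (then +1.0353 / +3.8637)
    (2,6) via x @ 0.2485
    (1,6) via x @ 1.2837
    (1,5) via y @ 1.7773  # hit
  → r_3 = 1.7773
beam 4: φ=270°, α=285°
  direction (0.2588, -0.9659); cell (3,6); t to first gridline: x 2.9364, y 0.4762 (then +3.8637 / +1.0353)
    (3,5) via y @ 0.4762
    (3,4) via y @ 1.5115
    (3,3) via y @ 2.5468
    (4,3) via x @ 2.9364  # hit
  → r_4 = 2.9364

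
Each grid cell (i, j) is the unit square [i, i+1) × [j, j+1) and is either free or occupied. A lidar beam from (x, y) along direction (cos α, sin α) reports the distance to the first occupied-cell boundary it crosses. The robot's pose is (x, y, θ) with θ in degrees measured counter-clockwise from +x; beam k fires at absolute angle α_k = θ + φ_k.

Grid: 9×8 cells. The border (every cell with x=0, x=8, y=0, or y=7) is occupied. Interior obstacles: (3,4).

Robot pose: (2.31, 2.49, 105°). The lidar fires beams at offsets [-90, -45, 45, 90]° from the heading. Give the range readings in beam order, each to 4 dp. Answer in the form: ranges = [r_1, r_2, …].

ranges = [5.8907, 1.7436, 1.5127, 1.3562]

beam 1: φ=-90°, α=15°
  cosα=0.9659 sinα=0.2588 | (2,2) | tMaxX 0.7143 tMaxY 1.9705 | tΔX 1.0353 tΔY 3.8637
    t=0.7143 [x] (3,2)
    t=1.7496 [x] (4,2)
    t=1.9705 [y] (4,3)
    t=2.7849 [x] (5,3)
    t=3.8202 [x] (6,3)
    t=4.8554 [x] (7,3)
    t=5.8342 [y] (7,4)
    t=5.8907 [x] (8,4) — stop
  → r_1 = 5.8907
beam 2: φ=-45°, α=60°
  cosα=0.5000 sinα=0.8660 | (2,2) | tMaxX 1.3800 tMaxY 0.5889 | tΔX 2.0000 tΔY 1.1547
    t=0.5889 [y] (2,3)
    t=1.3800 [x] (3,3)
    t=1.7436 [y] (3,4) — stop
  → r_2 = 1.7436
beam 3: φ=45°, α=150°
  cosα=-0.8660 sinα=0.5000 | (2,2) | tMaxX 0.3580 tMaxY 1.0200 | tΔX 1.1547 tΔY 2.0000
    t=0.3580 [x] (1,2)
    t=1.0200 [y] (1,3)
    t=1.5127 [x] (0,3) — stop
  → r_3 = 1.5127
beam 4: φ=90°, α=195°
  cosα=-0.9659 sinα=-0.2588 | (2,2) | tMaxX 0.3209 tMaxY 1.8932 | tΔX 1.0353 tΔY 3.8637
    t=0.3209 [x] (1,2)
    t=1.3562 [x] (0,2) — stop
  → r_4 = 1.3562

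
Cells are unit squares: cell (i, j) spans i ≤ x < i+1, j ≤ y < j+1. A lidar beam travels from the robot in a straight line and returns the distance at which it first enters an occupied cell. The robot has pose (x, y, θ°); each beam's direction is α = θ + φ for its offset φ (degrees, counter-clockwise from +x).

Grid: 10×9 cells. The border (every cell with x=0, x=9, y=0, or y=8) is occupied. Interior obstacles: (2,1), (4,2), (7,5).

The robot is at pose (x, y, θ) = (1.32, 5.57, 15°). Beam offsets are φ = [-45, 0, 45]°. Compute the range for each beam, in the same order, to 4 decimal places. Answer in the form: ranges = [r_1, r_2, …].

beam 1: φ=-45°, α=330°
  dir = (cos 330°, sin 330°) = (0.8660, -0.5000); from cell (1,5)
  next x-line at t=0.7852, next y-line at t=1.1400; Δt_x=1.1547, Δt_y=2.0000
    x: enter (2,5) at t=0.7852
    y: enter (2,4) at t=1.1400
    x: enter (3,4) at t=1.9399
    x: enter (4,4) at t=3.0946
    y: enter (4,3) at t=3.1400
    x: enter (5,3) at t=4.2493
    y: enter (5,2) at t=5.1400
    x: enter (6,2) at t=5.4040
    x: enter (7,2) at t=6.5587
    y: enter (7,1) at t=7.1400
    x: enter (8,1) at t=7.7134
    x: enter (9,1) at t=8.8681 ← occupied
  → r_1 = 8.8681
beam 2: φ=0°, α=15°
  dir = (cos 15°, sin 15°) = (0.9659, 0.2588); from cell (1,5)
  next x-line at t=0.7040, next y-line at t=1.6614; Δt_x=1.0353, Δt_y=3.8637
    x: enter (2,5) at t=0.7040
    y: enter (2,6) at t=1.6614
    x: enter (3,6) at t=1.7393
    x: enter (4,6) at t=2.7745
    x: enter (5,6) at t=3.8098
    x: enter (6,6) at t=4.8451
    y: enter (6,7) at t=5.5251
    x: enter (7,7) at t=5.8804
    x: enter (8,7) at t=6.9156
    x: enter (9,7) at t=7.9509 ← occupied
  → r_2 = 7.9509
beam 3: φ=45°, α=60°
  dir = (cos 60°, sin 60°) = (0.5000, 0.8660); from cell (1,5)
  next x-line at t=1.3600, next y-line at t=0.4965; Δt_x=2.0000, Δt_y=1.1547
    y: enter (1,6) at t=0.4965
    x: enter (2,6) at t=1.3600
    y: enter (2,7) at t=1.6512
    y: enter (2,8) at t=2.8059 ← occupied
  → r_3 = 2.8059

ranges = [8.8681, 7.9509, 2.8059]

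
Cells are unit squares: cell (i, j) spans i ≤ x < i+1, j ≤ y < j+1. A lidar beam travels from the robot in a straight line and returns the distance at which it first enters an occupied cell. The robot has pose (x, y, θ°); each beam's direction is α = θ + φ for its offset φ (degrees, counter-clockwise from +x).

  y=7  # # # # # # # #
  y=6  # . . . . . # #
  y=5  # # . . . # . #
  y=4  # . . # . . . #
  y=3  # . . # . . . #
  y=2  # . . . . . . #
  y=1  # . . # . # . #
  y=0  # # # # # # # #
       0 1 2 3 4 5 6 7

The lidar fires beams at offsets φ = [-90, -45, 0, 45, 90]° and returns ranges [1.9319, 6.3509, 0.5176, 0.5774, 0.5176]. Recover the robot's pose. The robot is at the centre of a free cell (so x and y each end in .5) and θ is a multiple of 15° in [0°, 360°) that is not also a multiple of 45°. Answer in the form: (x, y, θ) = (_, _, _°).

Enumerate (i+0.5, j+0.5, θ) over the 29 free cells and 16 admissible headings. For each, cast all 5 beams and compare to the given ranges.
  (4.5, 4.5, 240°): beam 1 = 0.5774 ≠ 1.9319 ✗
  (1.5, 3.5, 105°): beam 1 = 1.5529 ≠ 1.9319 ✗
  (4.5, 2.5, 105°): beam 1 = 2.5882 ≠ 1.9319 ✗
  (1.5, 6.5, 300°): beam 1 = 0.5774 ≠ 1.9319 ✗
  (4.5, 5.5, 165°): beam 1 = 1.5529 ≠ 1.9319 ✗
  …
  (6.5, 1.5, 165°): r_1=1.9319, r_2=6.3509, r_3=0.5176, r_4=0.5774, r_5=0.5176 — all match ✓
Unique over the lattice → pose = (6.5, 1.5, 165°).

(x, y, θ) = (6.5, 1.5, 165°)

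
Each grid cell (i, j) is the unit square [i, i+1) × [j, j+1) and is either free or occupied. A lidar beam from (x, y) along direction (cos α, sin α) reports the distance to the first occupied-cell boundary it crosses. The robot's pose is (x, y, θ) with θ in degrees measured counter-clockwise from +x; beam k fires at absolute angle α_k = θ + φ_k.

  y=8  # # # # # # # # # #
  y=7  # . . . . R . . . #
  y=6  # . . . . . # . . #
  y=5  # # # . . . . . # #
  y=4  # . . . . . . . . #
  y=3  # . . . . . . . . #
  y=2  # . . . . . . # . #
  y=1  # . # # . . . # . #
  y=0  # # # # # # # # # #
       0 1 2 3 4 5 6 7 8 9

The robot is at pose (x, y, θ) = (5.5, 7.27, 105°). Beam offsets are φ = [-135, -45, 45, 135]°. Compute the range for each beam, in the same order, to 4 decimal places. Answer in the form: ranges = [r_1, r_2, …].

beam 1: φ=-135°, α=330°
  dir = (cos 330°, sin 330°) = (0.8660, -0.5000); from cell (5,7)
  next x-line at t=0.5774, next y-line at t=0.5400; Δt_x=1.1547, Δt_y=2.0000
    y: enter (5,6) at t=0.5400
    x: enter (6,6) at t=0.5774 ← occupied
  → r_1 = 0.5774
beam 2: φ=-45°, α=60°
  dir = (cos 60°, sin 60°) = (0.5000, 0.8660); from cell (5,7)
  next x-line at t=1.0000, next y-line at t=0.8429; Δt_x=2.0000, Δt_y=1.1547
    y: enter (5,8) at t=0.8429 ← occupied
  → r_2 = 0.8429
beam 3: φ=45°, α=150°
  dir = (cos 150°, sin 150°) = (-0.8660, 0.5000); from cell (5,7)
  next x-line at t=0.5774, next y-line at t=1.4600; Δt_x=1.1547, Δt_y=2.0000
    x: enter (4,7) at t=0.5774
    y: enter (4,8) at t=1.4600 ← occupied
  → r_3 = 1.4600
beam 4: φ=135°, α=240°
  dir = (cos 240°, sin 240°) = (-0.5000, -0.8660); from cell (5,7)
  next x-line at t=1.0000, next y-line at t=0.3118; Δt_x=2.0000, Δt_y=1.1547
    y: enter (5,6) at t=0.3118
    x: enter (4,6) at t=1.0000
    y: enter (4,5) at t=1.4665
    y: enter (4,4) at t=2.6212
    x: enter (3,4) at t=3.0000
    y: enter (3,3) at t=3.7759
    y: enter (3,2) at t=4.9306
    x: enter (2,2) at t=5.0000
    y: enter (2,1) at t=6.0853 ← occupied
  → r_4 = 6.0853

ranges = [0.5774, 0.8429, 1.4600, 6.0853]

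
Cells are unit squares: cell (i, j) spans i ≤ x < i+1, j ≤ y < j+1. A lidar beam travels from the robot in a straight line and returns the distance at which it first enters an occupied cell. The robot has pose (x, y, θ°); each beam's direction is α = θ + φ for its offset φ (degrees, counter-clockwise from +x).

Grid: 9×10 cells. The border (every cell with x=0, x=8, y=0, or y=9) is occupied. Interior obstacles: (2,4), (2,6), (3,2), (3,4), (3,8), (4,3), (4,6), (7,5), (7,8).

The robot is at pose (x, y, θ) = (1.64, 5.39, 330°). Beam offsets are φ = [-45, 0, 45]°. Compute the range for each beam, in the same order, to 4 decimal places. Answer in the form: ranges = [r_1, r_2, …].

ranges = [1.3909, 0.7800, 2.4433]

beam 1: φ=-45°, α=285°
  direction (0.2588, -0.9659); cell (1,5); t to first gridline: x 1.3909, y 0.4038 (then +3.8637 / +1.0353)
    (1,4) via y @ 0.4038
    (2,4) via x @ 1.3909  # hit
  → r_1 = 1.3909
beam 2: φ=0°, α=330°
  direction (0.8660, -0.5000); cell (1,5); t to first gridline: x 0.4157, y 0.7800 (then +1.1547 / +2.0000)
    (2,5) via x @ 0.4157
    (2,4) via y @ 0.7800  # hit
  → r_2 = 0.7800
beam 3: φ=45°, α=15°
  direction (0.9659, 0.2588); cell (1,5); t to first gridline: x 0.3727, y 2.3569 (then +1.0353 / +3.8637)
    (2,5) via x @ 0.3727
    (3,5) via x @ 1.4080
    (3,6) via y @ 2.3569
    (4,6) via x @ 2.4433  # hit
  → r_3 = 2.4433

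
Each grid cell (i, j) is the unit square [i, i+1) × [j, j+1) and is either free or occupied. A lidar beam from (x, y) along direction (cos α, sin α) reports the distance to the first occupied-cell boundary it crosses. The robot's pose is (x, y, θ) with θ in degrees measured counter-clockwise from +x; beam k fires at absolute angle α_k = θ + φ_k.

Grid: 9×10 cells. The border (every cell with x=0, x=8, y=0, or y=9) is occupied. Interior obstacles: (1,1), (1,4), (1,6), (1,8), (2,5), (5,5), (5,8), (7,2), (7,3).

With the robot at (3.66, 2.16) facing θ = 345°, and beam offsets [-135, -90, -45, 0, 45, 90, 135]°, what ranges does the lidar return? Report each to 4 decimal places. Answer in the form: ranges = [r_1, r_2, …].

beam 1: φ=-135°, α=210°
  cosα=-0.8660 sinα=-0.5000 | (3,2) | tMaxX 0.7621 tMaxY 0.3200 | tΔX 1.1547 tΔY 2.0000
    t=0.3200 [y] (3,1)
    t=0.7621 [x] (2,1)
    t=1.9168 [x] (1,1) — stop
  → r_1 = 1.9168
beam 2: φ=-90°, α=255°
  cosα=-0.2588 sinα=-0.9659 | (3,2) | tMaxX 2.5500 tMaxY 0.1656 | tΔX 3.8637 tΔY 1.0353
    t=0.1656 [y] (3,1)
    t=1.2009 [y] (3,0) — stop
  → r_2 = 1.2009
beam 3: φ=-45°, α=300°
  cosα=0.5000 sinα=-0.8660 | (3,2) | tMaxX 0.6800 tMaxY 0.1848 | tΔX 2.0000 tΔY 1.1547
    t=0.1848 [y] (3,1)
    t=0.6800 [x] (4,1)
    t=1.3395 [y] (4,0) — stop
  → r_3 = 1.3395
beam 4: φ=0°, α=345°
  cosα=0.9659 sinα=-0.2588 | (3,2) | tMaxX 0.3520 tMaxY 0.6182 | tΔX 1.0353 tΔY 3.8637
    t=0.3520 [x] (4,2)
    t=0.6182 [y] (4,1)
    t=1.3873 [x] (5,1)
    t=2.4225 [x] (6,1)
    t=3.4578 [x] (7,1)
    t=4.4819 [y] (7,0) — stop
  → r_4 = 4.4819
beam 5: φ=45°, α=30°
  cosα=0.8660 sinα=0.5000 | (3,2) | tMaxX 0.3926 tMaxY 1.6800 | tΔX 1.1547 tΔY 2.0000
    t=0.3926 [x] (4,2)
    t=1.5473 [x] (5,2)
    t=1.6800 [y] (5,3)
    t=2.7020 [x] (6,3)
    t=3.6800 [y] (6,4)
    t=3.8567 [x] (7,4)
    t=5.0114 [x] (8,4) — stop
  → r_5 = 5.0114
beam 6: φ=90°, α=75°
  cosα=0.2588 sinα=0.9659 | (3,2) | tMaxX 1.3137 tMaxY 0.8696 | tΔX 3.8637 tΔY 1.0353
    t=0.8696 [y] (3,3)
    t=1.3137 [x] (4,3)
    t=1.9049 [y] (4,4)
    t=2.9402 [y] (4,5)
    t=3.9755 [y] (4,6)
    t=5.0107 [y] (4,7)
    t=5.1774 [x] (5,7)
    t=6.0460 [y] (5,8) — stop
  → r_6 = 6.0460
beam 7: φ=135°, α=120°
  cosα=-0.5000 sinα=0.8660 | (3,2) | tMaxX 1.3200 tMaxY 0.9699 | tΔX 2.0000 tΔY 1.1547
    t=0.9699 [y] (3,3)
    t=1.3200 [x] (2,3)
    t=2.1246 [y] (2,4)
    t=3.2793 [y] (2,5) — stop
  → r_7 = 3.2793

ranges = [1.9168, 1.2009, 1.3395, 4.4819, 5.0114, 6.0460, 3.2793]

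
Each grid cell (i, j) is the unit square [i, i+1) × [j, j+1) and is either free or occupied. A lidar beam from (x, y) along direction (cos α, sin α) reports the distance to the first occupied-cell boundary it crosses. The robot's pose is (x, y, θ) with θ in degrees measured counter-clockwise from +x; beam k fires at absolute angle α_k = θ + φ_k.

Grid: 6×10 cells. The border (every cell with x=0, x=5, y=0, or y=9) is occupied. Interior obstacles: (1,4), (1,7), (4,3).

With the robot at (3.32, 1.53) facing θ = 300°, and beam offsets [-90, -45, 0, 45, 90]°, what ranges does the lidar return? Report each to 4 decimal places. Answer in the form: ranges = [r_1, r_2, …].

ranges = [1.0600, 0.5487, 0.6120, 1.7393, 1.9399]

beam 1: φ=-90°, α=210°
  cosα=-0.8660 sinα=-0.5000 | (3,1) | tMaxX 0.3695 tMaxY 1.0600 | tΔX 1.1547 tΔY 2.0000
    t=0.3695 [x] (2,1)
    t=1.0600 [y] (2,0) — stop
  → r_1 = 1.0600
beam 2: φ=-45°, α=255°
  cosα=-0.2588 sinα=-0.9659 | (3,1) | tMaxX 1.2364 tMaxY 0.5487 | tΔX 3.8637 tΔY 1.0353
    t=0.5487 [y] (3,0) — stop
  → r_2 = 0.5487
beam 3: φ=0°, α=300°
  cosα=0.5000 sinα=-0.8660 | (3,1) | tMaxX 1.3600 tMaxY 0.6120 | tΔX 2.0000 tΔY 1.1547
    t=0.6120 [y] (3,0) — stop
  → r_3 = 0.6120
beam 4: φ=45°, α=345°
  cosα=0.9659 sinα=-0.2588 | (3,1) | tMaxX 0.7040 tMaxY 2.0478 | tΔX 1.0353 tΔY 3.8637
    t=0.7040 [x] (4,1)
    t=1.7393 [x] (5,1) — stop
  → r_4 = 1.7393
beam 5: φ=90°, α=30°
  cosα=0.8660 sinα=0.5000 | (3,1) | tMaxX 0.7852 tMaxY 0.9400 | tΔX 1.1547 tΔY 2.0000
    t=0.7852 [x] (4,1)
    t=0.9400 [y] (4,2)
    t=1.9399 [x] (5,2) — stop
  → r_5 = 1.9399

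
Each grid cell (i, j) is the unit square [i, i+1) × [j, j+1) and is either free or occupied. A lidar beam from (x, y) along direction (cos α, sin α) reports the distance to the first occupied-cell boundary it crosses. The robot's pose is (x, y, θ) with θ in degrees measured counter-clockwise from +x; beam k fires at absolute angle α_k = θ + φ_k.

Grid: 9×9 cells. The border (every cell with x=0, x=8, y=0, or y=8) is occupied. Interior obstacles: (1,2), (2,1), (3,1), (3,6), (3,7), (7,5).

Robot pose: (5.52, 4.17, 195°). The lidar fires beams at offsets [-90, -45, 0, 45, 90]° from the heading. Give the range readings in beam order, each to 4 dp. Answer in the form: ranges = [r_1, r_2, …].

ranges = [3.9651, 5.2192, 4.5205, 3.0400, 3.2818]

beam 1: φ=-90°, α=105°
  direction (-0.2588, 0.9659); cell (5,4); t to first gridline: x 2.0091, y 0.8593 (then +3.8637 / +1.0353)
    (5,5) via y @ 0.8593
    (5,6) via y @ 1.8946
    (4,6) via x @ 2.0091
    (4,7) via y @ 2.9298
    (4,8) via y @ 3.9651  # hit
  → r_1 = 3.9651
beam 2: φ=-45°, α=150°
  direction (-0.8660, 0.5000); cell (5,4); t to first gridline: x 0.6004, y 1.6600 (then +1.1547 / +2.0000)
    (4,4) via x @ 0.6004
    (4,5) via y @ 1.6600
    (3,5) via x @ 1.7551
    (2,5) via x @ 2.9098
    (2,6) via y @ 3.6600
    (1,6) via x @ 4.0645
    (0,6) via x @ 5.2192  # hit
  → r_2 = 5.2192
beam 3: φ=0°, α=195°
  direction (-0.9659, -0.2588); cell (5,4); t to first gridline: x 0.5383, y 0.6568 (then +1.0353 / +3.8637)
    (4,4) via x @ 0.5383
    (4,3) via y @ 0.6568
    (3,3) via x @ 1.5736
    (2,3) via x @ 2.6089
    (1,3) via x @ 3.6442
    (1,2) via y @ 4.5205  # hit
  → r_3 = 4.5205
beam 4: φ=45°, α=240°
  direction (-0.5000, -0.8660); cell (5,4); t to first gridline: x 1.0400, y 0.1963 (then +2.0000 / +1.1547)
    (5,3) via y @ 0.1963
    (4,3) via x @ 1.0400
    (4,2) via y @ 1.3510
    (4,1) via y @ 2.5057
    (3,1) via x @ 3.0400  # hit
  → r_4 = 3.0400
beam 5: φ=90°, α=285°
  direction (0.2588, -0.9659); cell (5,4); t to first gridline: x 1.8546, y 0.1760 (then +3.8637 / +1.0353)
    (5,3) via y @ 0.1760
    (5,2) via y @ 1.2113
    (6,2) via x @ 1.8546
    (6,1) via y @ 2.2465
    (6,0) via y @ 3.2818  # hit
  → r_5 = 3.2818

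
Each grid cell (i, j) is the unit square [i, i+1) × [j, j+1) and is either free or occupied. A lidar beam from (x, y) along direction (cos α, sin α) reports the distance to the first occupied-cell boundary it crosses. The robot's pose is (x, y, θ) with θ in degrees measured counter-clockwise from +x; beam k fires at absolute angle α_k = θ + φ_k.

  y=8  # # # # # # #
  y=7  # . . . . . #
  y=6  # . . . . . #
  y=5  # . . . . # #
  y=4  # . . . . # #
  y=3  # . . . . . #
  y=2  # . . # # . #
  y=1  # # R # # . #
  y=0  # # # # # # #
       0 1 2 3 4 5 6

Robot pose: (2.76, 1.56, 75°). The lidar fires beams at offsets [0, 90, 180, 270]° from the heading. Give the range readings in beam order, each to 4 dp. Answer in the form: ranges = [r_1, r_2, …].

beam 1: φ=0°, α=75°
  direction (0.2588, 0.9659); cell (2,1); t to first gridline: x 0.9273, y 0.4555 (then +3.8637 / +1.0353)
    (2,2) via y @ 0.4555
    (3,2) via x @ 0.9273  # hit
  → r_1 = 0.9273
beam 2: φ=90°, α=165°
  direction (-0.9659, 0.2588); cell (2,1); t to first gridline: x 0.7868, y 1.7000 (then +1.0353 / +3.8637)
    (1,1) via x @ 0.7868  # hit
  → r_2 = 0.7868
beam 3: φ=180°, α=255°
  direction (-0.2588, -0.9659); cell (2,1); t to first gridline: x 2.9364, y 0.5798 (then +3.8637 / +1.0353)
    (2,0) via y @ 0.5798  # hit
  → r_3 = 0.5798
beam 4: φ=270°, α=345°
  direction (0.9659, -0.2588); cell (2,1); t to first gridline: x 0.2485, y 2.1637 (then +1.0353 / +3.8637)
    (3,1) via x @ 0.2485  # hit
  → r_4 = 0.2485

ranges = [0.9273, 0.7868, 0.5798, 0.2485]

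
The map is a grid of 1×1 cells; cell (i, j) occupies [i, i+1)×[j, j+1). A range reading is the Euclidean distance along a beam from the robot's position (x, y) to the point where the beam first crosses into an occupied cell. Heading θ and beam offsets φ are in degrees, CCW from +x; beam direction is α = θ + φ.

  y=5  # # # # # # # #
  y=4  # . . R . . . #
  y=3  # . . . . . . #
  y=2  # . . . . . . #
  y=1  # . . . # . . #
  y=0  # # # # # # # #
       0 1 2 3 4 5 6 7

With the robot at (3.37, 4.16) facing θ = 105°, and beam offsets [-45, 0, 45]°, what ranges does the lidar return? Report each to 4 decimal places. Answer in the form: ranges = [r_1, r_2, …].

beam 1: φ=-45°, α=60°
  cosα=0.5000 sinα=0.8660 | (3,4) | tMaxX 1.2600 tMaxY 0.9699 | tΔX 2.0000 tΔY 1.1547
    t=0.9699 [y] (3,5) — stop
  → r_1 = 0.9699
beam 2: φ=0°, α=105°
  cosα=-0.2588 sinα=0.9659 | (3,4) | tMaxX 1.4296 tMaxY 0.8696 | tΔX 3.8637 tΔY 1.0353
    t=0.8696 [y] (3,5) — stop
  → r_2 = 0.8696
beam 3: φ=45°, α=150°
  cosα=-0.8660 sinα=0.5000 | (3,4) | tMaxX 0.4272 tMaxY 1.6800 | tΔX 1.1547 tΔY 2.0000
    t=0.4272 [x] (2,4)
    t=1.5819 [x] (1,4)
    t=1.6800 [y] (1,5) — stop
  → r_3 = 1.6800

ranges = [0.9699, 0.8696, 1.6800]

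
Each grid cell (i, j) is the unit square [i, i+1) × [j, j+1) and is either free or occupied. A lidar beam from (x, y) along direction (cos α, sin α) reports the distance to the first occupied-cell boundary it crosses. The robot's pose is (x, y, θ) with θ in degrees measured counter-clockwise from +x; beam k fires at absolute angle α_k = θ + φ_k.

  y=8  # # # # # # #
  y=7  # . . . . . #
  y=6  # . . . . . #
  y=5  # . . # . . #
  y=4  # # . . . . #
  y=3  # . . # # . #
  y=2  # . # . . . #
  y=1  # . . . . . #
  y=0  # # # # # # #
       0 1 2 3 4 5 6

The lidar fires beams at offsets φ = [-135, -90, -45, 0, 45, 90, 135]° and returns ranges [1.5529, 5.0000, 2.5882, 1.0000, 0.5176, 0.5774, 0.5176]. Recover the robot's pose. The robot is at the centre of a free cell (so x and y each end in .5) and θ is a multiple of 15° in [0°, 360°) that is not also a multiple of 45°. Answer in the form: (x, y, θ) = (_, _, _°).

The pose lattice has 30·16 = 480 candidates. Test each by forward raycasting.
  (5.5, 1.5, 105°): beam 1 = 0.5774 ≠ 1.5529 ✗
  (4.5, 4.5, 120°): beam 2 = 1.7321 ≠ 5.0000 ✗
  (4.5, 7.5, 210°): beam 1 = 0.5176 ≠ 1.5529 ✗
  (3.5, 6.5, 210°): beam 2 = 1.7321 ≠ 5.0000 ✗
  …
  (1.5, 5.5, 120°): r_1=1.5529, r_2=5.0000, r_3=2.5882, r_4=1.0000, r_5=0.5176, r_6=0.5774, r_7=0.5176 — all match ✓
Only this pose fits every beam.

(x, y, θ) = (1.5, 5.5, 120°)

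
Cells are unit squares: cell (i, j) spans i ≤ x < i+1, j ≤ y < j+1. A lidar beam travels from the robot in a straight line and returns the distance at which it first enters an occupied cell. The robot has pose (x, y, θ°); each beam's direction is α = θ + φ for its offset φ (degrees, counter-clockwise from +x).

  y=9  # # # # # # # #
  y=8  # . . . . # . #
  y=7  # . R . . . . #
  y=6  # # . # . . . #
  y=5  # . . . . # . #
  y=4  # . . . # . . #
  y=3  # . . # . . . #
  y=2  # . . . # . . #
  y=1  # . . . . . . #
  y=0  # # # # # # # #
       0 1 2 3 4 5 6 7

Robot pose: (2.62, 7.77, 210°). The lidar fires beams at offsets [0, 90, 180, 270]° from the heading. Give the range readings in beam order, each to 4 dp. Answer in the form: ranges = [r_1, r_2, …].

ranges = [1.5400, 0.8891, 2.4600, 1.4203]

beam 1: φ=0°, α=210°
  dir = (cos 210°, sin 210°) = (-0.8660, -0.5000); from cell (2,7)
  next x-line at t=0.7159, next y-line at t=1.5400; Δt_x=1.1547, Δt_y=2.0000
    x: enter (1,7) at t=0.7159
    y: enter (1,6) at t=1.5400 ← occupied
  → r_1 = 1.5400
beam 2: φ=90°, α=300°
  dir = (cos 300°, sin 300°) = (0.5000, -0.8660); from cell (2,7)
  next x-line at t=0.7600, next y-line at t=0.8891; Δt_x=2.0000, Δt_y=1.1547
    x: enter (3,7) at t=0.7600
    y: enter (3,6) at t=0.8891 ← occupied
  → r_2 = 0.8891
beam 3: φ=180°, α=30°
  dir = (cos 30°, sin 30°) = (0.8660, 0.5000); from cell (2,7)
  next x-line at t=0.4388, next y-line at t=0.4600; Δt_x=1.1547, Δt_y=2.0000
    x: enter (3,7) at t=0.4388
    y: enter (3,8) at t=0.4600
    x: enter (4,8) at t=1.5935
    y: enter (4,9) at t=2.4600 ← occupied
  → r_3 = 2.4600
beam 4: φ=270°, α=120°
  dir = (cos 120°, sin 120°) = (-0.5000, 0.8660); from cell (2,7)
  next x-line at t=1.2400, next y-line at t=0.2656; Δt_x=2.0000, Δt_y=1.1547
    y: enter (2,8) at t=0.2656
    x: enter (1,8) at t=1.2400
    y: enter (1,9) at t=1.4203 ← occupied
  → r_4 = 1.4203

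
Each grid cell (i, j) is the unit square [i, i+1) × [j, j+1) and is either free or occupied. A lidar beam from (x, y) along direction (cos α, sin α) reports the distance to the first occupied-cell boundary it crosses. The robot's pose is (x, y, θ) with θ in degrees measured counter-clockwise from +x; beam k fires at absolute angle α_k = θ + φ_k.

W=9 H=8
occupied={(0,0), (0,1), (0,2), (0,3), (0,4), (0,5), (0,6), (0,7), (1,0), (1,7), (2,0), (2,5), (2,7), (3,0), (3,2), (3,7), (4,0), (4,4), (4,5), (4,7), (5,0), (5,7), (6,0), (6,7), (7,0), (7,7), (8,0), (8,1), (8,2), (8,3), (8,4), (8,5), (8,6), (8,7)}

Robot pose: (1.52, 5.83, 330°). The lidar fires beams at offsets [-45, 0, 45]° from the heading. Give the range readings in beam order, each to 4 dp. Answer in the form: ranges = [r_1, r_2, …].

beam 1: φ=-45°, α=285°
  d=(0.2588,-0.9659)  start (1,5)  tX=1.8546 tY=0.8593  stride 1/|dx|=3.8637 1/|dy|=1.0353
    cross y-line → (1,4), t=0.8593
    cross x-line → (2,4), t=1.8546
    cross y-line → (2,3), t=1.8946
    cross y-line → (2,2), t=2.9298
    cross y-line → (2,1), t=3.9651
    cross y-line → (2,0), t=5.0004 (wall)
  → r_1 = 5.0004
beam 2: φ=0°, α=330°
  d=(0.8660,-0.5000)  start (1,5)  tX=0.5543 tY=1.6600  stride 1/|dx|=1.1547 1/|dy|=2.0000
    cross x-line → (2,5), t=0.5543 (wall)
  → r_2 = 0.5543
beam 3: φ=45°, α=15°
  d=(0.9659,0.2588)  start (1,5)  tX=0.4969 tY=0.6568  stride 1/|dx|=1.0353 1/|dy|=3.8637
    cross x-line → (2,5), t=0.4969 (wall)
  → r_3 = 0.4969

ranges = [5.0004, 0.5543, 0.4969]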